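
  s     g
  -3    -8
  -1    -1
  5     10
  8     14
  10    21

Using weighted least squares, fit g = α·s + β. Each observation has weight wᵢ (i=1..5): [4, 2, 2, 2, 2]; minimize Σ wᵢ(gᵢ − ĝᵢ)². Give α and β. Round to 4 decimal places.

α = 2.0948, β = -0.9194

AᵀWA·[α, β]ᵀ = AᵀWg reads: 416·α + 32·β = 842;  32·α + 12·β = 56.
Determinant 416·12 − 32² = 3968.
α = (842·12 − 32·56)/3968 = 1039/496; β = (416·56 − 32·842)/3968 = -57/62.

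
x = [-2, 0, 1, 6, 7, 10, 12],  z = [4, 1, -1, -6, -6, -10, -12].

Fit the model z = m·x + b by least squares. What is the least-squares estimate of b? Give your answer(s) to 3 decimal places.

The normal equations are: 334·m + 34·b = -331;  34·m + 7·b = -30.
Δ = 334·7 − 34² = 1182.
m = ((-331)·7 − 34·(-30))/1182 = -1297/1182; b = (334·(-30) − 34·(-331))/1182 = 617/591.

b = 1.044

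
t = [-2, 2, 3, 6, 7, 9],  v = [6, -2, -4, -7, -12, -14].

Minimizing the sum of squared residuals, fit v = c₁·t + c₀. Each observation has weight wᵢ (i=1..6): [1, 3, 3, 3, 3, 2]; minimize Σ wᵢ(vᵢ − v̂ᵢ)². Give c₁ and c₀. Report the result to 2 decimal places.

Setting ∂/∂c₁ … = 0 gives: 460·c₁ + 70·c₀ = -690;  70·c₁ + 15·c₀ = -97.
det = 460·15 − 70² = 2000.
c₁ = ((-690)·15 − 70·(-97))/2000 = -89/50; c₀ = (460·(-97) − 70·(-690))/2000 = 46/25.

c₁ = -1.78, c₀ = 1.84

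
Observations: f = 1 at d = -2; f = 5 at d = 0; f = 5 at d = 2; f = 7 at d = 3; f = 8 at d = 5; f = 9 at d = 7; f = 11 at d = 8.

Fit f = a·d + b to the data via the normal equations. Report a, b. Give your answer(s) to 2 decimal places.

a = 0.87, b = 3.72

Compute the Gram sums: Σd·d = 155, Σd = 23, Σ1 = 7.
Right-hand side: Σd·f = 220, Σf = 46.
Eliminating b: 7·(row 1) − 23·(row 2) gives 556·a = 7·220 − 23·46 = 482, so a = 241/278.
Then b = (46 − 23·(241/278))/7 = 1035/278.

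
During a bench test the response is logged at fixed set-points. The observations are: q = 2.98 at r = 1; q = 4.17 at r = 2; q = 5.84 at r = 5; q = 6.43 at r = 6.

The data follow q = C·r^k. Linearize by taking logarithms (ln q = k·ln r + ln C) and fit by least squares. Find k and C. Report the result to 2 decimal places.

k = 0.42, C = 3.03

Linearized form: ln q = k·ln r + ln C. From the 4 transformed points,
Over the data: Σln r = 4.0943, Σ(ln r)² = 6.2811, Σln q = 6.1455, Σln r·ln q = 7.1644.
Normal system: [[6.2811, 4.0943]; [4.0943, 4]]·[k, ln C]ᵀ = [7.1644, 6.1455]ᵀ.
Slope k = (n·Σln r·ln q − Σln r·Σln q)/(n·Σ(ln r)² − (Σln r)²) = (4·7.1644 − 4.0943·6.1455)/8.3609 = 0.41809; ln C = (Σln q − k·Σln r)/n = 1.10843, so C = exp(1.10843) = 3.02961.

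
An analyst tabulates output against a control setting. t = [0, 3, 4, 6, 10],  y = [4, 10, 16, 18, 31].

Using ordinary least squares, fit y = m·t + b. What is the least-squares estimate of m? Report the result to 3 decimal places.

m = 2.692

Entries of MᵀM: Σt·t = 161, Σt = 23, Σ1 = 5.
And Σt·y = 512, Σy = 79.
MᵀM·[m, b]ᵀ = Mᵀy becomes [[161, 23]; [23, 5]]·[m, b]ᵀ = [512, 79]ᵀ.
Eliminating b: 5·(row 1) − 23·(row 2) gives 276·m = 5·512 − 23·79 = 743, so m = 743/276.
Then b = (79 − 23·(743/276))/5 = 41/12.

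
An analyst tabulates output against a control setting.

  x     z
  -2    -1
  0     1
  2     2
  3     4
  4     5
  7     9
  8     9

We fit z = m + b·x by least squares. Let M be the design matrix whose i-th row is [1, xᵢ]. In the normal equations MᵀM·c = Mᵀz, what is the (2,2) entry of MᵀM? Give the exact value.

Row 2 ↔ basis x, column 2 ↔ basis x, so (MᵀM)_{2,2} = Σᵢ (x)·(x) = (-2)·(-2) + (0)·(0) + (2)·(2) + (3)·(3) + (4)·(4) + (7)·(7) + (8)·(8) = 146.

146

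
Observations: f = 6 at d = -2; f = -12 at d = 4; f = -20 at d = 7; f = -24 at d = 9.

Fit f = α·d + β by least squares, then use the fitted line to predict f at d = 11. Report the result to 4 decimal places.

f̂ = -30.4928

Entries of MᵀM: Σd·d = 150, Σd = 18, Σ1 = 4.
For Mᵀf: Σd·f = -416, Σf = -50.
det = 150·4 − 18² = 276.
α = ((-416)·4 − 18·(-50))/276 = -191/69; β = (150·(-50) − 18·(-416))/276 = -1/23.
At d = 11: f̂ = (-191/69)·(11) + (-1/23)·(1) = -2104/69.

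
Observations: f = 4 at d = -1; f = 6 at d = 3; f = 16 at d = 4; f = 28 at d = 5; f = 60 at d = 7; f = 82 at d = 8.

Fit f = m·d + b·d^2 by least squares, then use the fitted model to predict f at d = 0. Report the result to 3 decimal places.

Entries of AᵀA: Σd·d = 164, Σd·d^2 = 1070, Σd^2·d^2 = 7460.
Moment sums: Σd·f = 1294, Σd^2·f = 9202.
Normal equations: [[164, 1070]; [1070, 7460]]·[m, b]ᵀ = [1294, 9202]ᵀ.
Δ = 164·7460 − 1070² = 78540.
m = (1294·7460 − 1070·9202)/78540 = -3215/1309; b = (164·9202 − 1070·1294)/78540 = 10379/6545.
At d = 0: f̂ = (-3215/1309)·(0) + (10379/6545)·(0) = 0.

f̂ = 0.000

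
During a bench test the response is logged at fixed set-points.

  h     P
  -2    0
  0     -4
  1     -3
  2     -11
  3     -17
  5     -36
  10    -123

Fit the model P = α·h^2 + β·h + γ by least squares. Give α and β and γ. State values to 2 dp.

Setting ∂/∂α … = 0 gives: 10739·α + 1153·β + 143·γ = -13400;  1153·α + 143·β + 19·γ = -1486;  143·α + 19·β + 7·γ = -194.
(Σh^2·h^2 = 10739, Σh^2·h = 1153, Σh^2 = 143, Σh·h = 143, Σh = 19, Σ1 = 7, Σh^2·P = -13400, Σh·P = -1486, ΣP = -194.)
Row-reducing yields α = -75234/75691, β = -164903/75691, γ = -113205/75691.

α = -0.99, β = -2.18, γ = -1.50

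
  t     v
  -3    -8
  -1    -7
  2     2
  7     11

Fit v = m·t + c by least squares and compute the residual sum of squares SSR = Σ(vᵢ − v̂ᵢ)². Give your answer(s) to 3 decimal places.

SSR = 5.982

Sums needed: Σt·t = 63, Σt = 5, Σ1 = 4.
Moment sums: Σt·v = 112, Σv = -2.
Eliminating c: 4·(row 1) − 5·(row 2) gives 227·m = 4·112 − 5·(-2) = 458, so m = 458/227.
Then c = ((-2) − 5·(458/227))/4 = -686/227.
Residuals: 244/227, -445/227, 224/227, -23/227; SSR = 1358/227.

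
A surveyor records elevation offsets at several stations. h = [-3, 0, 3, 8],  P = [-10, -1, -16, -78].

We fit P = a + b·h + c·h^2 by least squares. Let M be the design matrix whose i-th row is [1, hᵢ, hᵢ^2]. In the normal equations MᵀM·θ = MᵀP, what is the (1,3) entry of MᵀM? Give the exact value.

Row 1 ↔ basis 1, column 3 ↔ basis h^2, so (MᵀM)_{1,3} = Σᵢ h^2 = (1)·(9) + (1)·(0) + (1)·(9) + (1)·(64) = 82.

82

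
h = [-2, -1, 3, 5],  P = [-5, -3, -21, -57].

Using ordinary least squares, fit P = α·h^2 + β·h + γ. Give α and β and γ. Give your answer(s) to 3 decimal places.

AᵀA·[α, β, γ]ᵀ = AᵀP reads: 723·α + 143·β + 39·γ = -1637;  143·α + 39·β + 5·γ = -335;  39·α + 5·β + 4·γ = -86.
Row-reducing yields α = -4709/2342, β = -2717/2342, γ = -522/1171.

α = -2.011, β = -1.160, γ = -0.446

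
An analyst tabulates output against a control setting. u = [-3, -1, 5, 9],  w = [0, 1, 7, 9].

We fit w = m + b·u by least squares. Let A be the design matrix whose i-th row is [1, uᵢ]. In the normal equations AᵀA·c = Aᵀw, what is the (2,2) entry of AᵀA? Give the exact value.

Row 2 ↔ basis u, column 2 ↔ basis u, so (AᵀA)_{2,2} = Σᵢ (u)·(u) = (-3)·(-3) + (-1)·(-1) + (5)·(5) + (9)·(9) = 116.

116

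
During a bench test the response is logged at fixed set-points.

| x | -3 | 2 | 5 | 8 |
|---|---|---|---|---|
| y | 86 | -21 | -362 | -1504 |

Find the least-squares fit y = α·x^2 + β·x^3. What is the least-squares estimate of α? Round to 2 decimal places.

Forming AᵀA = [[4818, 35682]; [35682, 278562]] and Aᵀy = [-104616, -817788]ᵀ gives AᵀA·[α, β]ᵀ = Aᵀy.
Determinant 4818·278562 − 35682² = 68906592.
α = ((-104616)·278562 − 35682·(-817788))/68906592 = 531517/957036; β = (4818·(-817788) − 35682·(-104616))/68906592 = -2877701/957036.

α = 0.56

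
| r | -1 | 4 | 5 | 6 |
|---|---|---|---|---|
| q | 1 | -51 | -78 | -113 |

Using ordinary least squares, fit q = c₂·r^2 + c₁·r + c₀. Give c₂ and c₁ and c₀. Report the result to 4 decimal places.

c₂ = -2.9635, c₁ = -1.4234, c₀ = 2.5206

Forming MᵀM = [[2178, 404, 78]; [404, 78, 14]; [78, 14, 4]] and Mᵀq = [-6833, -1273, -241]ᵀ gives MᵀM·[c₂, c₁, c₀]ᵀ = Mᵀq.
Inverting the 3×3 Gram matrix, [c₂, c₁, c₀]ᵀ = [-5607/1892, -2693/1892, 4769/1892]ᵀ.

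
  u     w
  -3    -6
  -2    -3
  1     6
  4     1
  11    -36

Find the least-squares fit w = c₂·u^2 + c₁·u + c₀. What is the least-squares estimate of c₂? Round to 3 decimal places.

The normal system XᵀX·[c₂, c₁, c₀]ᵀ = Xᵀw is [[14995, 1361, 151]; [1361, 151, 11]; [151, 11, 5]]·[c₂, c₁, c₀]ᵀ = [-4400, -362, -38]ᵀ.
Inverting the 3×3 Gram matrix, [c₂, c₁, c₀]ᵀ = [-157483/330879, 551276/330879, 342833/110293]ᵀ.

c₂ = -0.476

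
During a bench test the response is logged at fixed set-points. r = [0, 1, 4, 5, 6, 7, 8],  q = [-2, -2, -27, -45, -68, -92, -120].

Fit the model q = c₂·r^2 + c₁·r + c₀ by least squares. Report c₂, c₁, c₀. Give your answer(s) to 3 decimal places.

c₂ = -2.067, c₁ = 1.631, c₀ = -1.685

From the data, Σr^2·r^2 = 8675, Σr^2·r = 1261, Σr^2 = 191, Σr·r = 191, Σr = 31, Σ1 = 7.
And Σr^2·q = -16195, Σr·q = -2347, Σq = -356.
Row-reducing yields c₂ = -99049/47922, c₁ = 78173/47922, c₀ = -13458/7987.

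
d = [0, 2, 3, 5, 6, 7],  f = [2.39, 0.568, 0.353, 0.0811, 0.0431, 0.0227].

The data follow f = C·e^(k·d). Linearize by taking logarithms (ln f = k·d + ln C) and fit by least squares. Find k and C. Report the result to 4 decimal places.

k = -0.6650, C = 2.3469

With ln fᵢ as the transformed response and dᵢ as the regressor:
Σd = 23.0000, Σ(d)² = 123.0000, Σln f = -10.1773, Σd·ln f = -62.1786.
Equations: 123.0000·k + 23.0000·ln C = -62.1786;  23.0000·k + 6·ln C = -10.1773.
Solving (det = 209.0000): k = -0.66504, ln C = 0.85310, so C = exp(0.85310) = 2.34691.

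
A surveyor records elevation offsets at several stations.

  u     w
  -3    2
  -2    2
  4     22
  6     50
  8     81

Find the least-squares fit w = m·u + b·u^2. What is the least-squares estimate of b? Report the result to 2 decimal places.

b = 1.03

From the data, Σu·u = 129, Σu·u^2 = 757, Σu^2·u^2 = 5745.
Right-hand side: Σu·w = 1026, Σu^2·w = 7362.
MᵀM·[m, b]ᵀ = Mᵀw becomes [[129, 757]; [757, 5745]]·[m, b]ᵀ = [1026, 7362]ᵀ.
Eliminating b: 5745·(row 1) − 757·(row 2) gives 168056·m = 5745·1026 − 757·7362 = 321336, so m = 40167/21007.
Then b = (7362 − 757·(40167/21007))/5745 = 21627/21007.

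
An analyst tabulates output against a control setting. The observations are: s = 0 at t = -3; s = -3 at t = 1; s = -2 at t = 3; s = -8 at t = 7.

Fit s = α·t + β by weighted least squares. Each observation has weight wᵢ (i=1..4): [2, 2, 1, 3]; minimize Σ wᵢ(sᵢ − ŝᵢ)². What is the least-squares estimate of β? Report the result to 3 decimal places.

Compute the Gram sums: Σwᵢ·t·t = 176, Σwᵢ·t = 20, Σwᵢ·1 = 8.
And Σwᵢ·t·s = -180, Σwᵢ·s = -32.
MᵀWM·[α, β]ᵀ = MᵀWs becomes [[176, 20]; [20, 8]]·[α, β]ᵀ = [-180, -32]ᵀ.
Determinant 176·8 − 20² = 1008.
α = ((-180)·8 − 20·(-32))/1008 = -50/63; β = (176·(-32) − 20·(-180))/1008 = -127/63.

β = -2.016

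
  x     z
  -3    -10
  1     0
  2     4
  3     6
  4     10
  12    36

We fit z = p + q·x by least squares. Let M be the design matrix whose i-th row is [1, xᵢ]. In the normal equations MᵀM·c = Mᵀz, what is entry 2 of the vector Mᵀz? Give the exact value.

528

Entry 2 ↔ basis x, so (Mᵀz)_{2} = Σᵢ (x)·zᵢ = (-3)·(-10) + (1)·(0) + (2)·(4) + (3)·(6) + (4)·(10) + (12)·(36) = 528.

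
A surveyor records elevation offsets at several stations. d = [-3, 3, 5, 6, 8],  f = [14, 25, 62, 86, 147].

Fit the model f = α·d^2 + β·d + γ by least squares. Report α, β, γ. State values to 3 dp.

α = 2.045, β = 1.874, γ = 1.192

Sums needed: Σd^2·d^2 = 6179, Σd^2·d = 853, Σd^2 = 143, Σd·d = 143, Σd = 19, Σ1 = 5.
And Σd^2·f = 14405, Σd·f = 2035, Σf = 334.
So AᵀA·[α, β, γ]ᵀ = Aᵀf: [[6179, 853, 143]; [853, 143, 19]; [143, 19, 5]]·[α, β, γ]ᵀ = [14405, 2035, 334]ᵀ.
Solving the 3×3 system (Gaussian elimination) gives α = 88727/43386, β = 81287/43386, γ = 1231/1033.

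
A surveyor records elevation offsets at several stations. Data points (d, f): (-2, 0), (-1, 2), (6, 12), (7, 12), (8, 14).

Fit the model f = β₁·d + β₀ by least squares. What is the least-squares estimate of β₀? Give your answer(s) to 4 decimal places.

β₀ = 3.0762

With design matrix A, AᵀA = [[154, 18]; [18, 5]] and Aᵀf = [266, 40]ᵀ.
Eliminating β₀: 5·(row 1) − 18·(row 2) gives 446·β₁ = 5·266 − 18·40 = 610, so β₁ = 305/223.
Then β₀ = (40 − 18·(305/223))/5 = 686/223.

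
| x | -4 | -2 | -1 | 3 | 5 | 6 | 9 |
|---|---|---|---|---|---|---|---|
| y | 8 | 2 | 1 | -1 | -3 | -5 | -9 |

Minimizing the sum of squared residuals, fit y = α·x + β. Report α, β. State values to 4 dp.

Setting ∂/∂α … = 0 gives: 172·α + 16·β = -166;  16·α + 7·β = -7.
(Σx·x = 172, Σx = 16, Σ1 = 7, Σx·y = -166, Σy = -7.)
Δ = 172·7 − 16² = 948.
α = ((-166)·7 − 16·(-7))/948 = -175/158; β = (172·(-7) − 16·(-166))/948 = 121/79.

α = -1.1076, β = 1.5316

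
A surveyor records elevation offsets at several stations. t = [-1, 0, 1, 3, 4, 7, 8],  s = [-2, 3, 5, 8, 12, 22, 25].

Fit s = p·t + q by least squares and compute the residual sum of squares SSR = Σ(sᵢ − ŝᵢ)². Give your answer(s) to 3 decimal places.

SSR = 8.857

Entries of XᵀX: Σt·t = 140, Σt = 22, Σ1 = 7.
And Σt·s = 433, Σs = 73.
Normal equations: [[140, 22]; [22, 7]]·[p, q]ᵀ = [433, 73]ᵀ.
Δ = 140·7 − 22² = 496.
p = (433·7 − 22·73)/496 = 1425/496; q = (140·73 − 22·433)/496 = 347/248.
Residuals: -261/496, 397/248, 361/496, -1001/496, -221/248, 243/496, 153/248; SSR = 4393/496.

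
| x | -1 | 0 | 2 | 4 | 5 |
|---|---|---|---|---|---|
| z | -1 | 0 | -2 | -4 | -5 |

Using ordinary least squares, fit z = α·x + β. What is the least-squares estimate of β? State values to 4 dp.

β = -0.8615

Entries of MᵀM: Σx·x = 46, Σx = 10, Σ1 = 5.
Moment sums: Σx·z = -44, Σz = -12.
MᵀM·[α, β]ᵀ = Mᵀz becomes [[46, 10]; [10, 5]]·[α, β]ᵀ = [-44, -12]ᵀ.
Eliminating β: 5·(row 1) − 10·(row 2) gives 130·α = 5·(-44) − 10·(-12) = -100, so α = -10/13.
Then β = ((-12) − 10·(-10/13))/5 = -56/65.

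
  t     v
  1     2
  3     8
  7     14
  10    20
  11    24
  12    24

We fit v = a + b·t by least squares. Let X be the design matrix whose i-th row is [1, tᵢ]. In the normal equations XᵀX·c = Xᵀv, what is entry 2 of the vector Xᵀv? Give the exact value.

876

Entry 2 ↔ basis t, so (Xᵀv)_{2} = Σᵢ (t)·vᵢ = (1)·(2) + (3)·(8) + (7)·(14) + (10)·(20) + (11)·(24) + (12)·(24) = 876.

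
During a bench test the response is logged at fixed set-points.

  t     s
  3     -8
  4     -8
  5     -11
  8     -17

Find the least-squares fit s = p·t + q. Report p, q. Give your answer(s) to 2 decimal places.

p = -1.93, q = -1.36

Forming MᵀM = [[114, 20]; [20, 4]] and Mᵀs = [-247, -44]ᵀ gives MᵀM·[p, q]ᵀ = Mᵀs.
Δ = 114·4 − 20² = 56.
p = ((-247)·4 − 20·(-44))/56 = -27/14; q = (114·(-44) − 20·(-247))/56 = -19/14.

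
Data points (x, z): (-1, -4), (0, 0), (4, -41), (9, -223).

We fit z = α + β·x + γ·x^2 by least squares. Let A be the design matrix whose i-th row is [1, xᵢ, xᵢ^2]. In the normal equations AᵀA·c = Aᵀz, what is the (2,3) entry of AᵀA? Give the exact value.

792

Row 2 ↔ basis x, column 3 ↔ basis x^2, so (AᵀA)_{2,3} = Σᵢ (x)·(x^2) = (-1)·(1) + (0)·(0) + (4)·(16) + (9)·(81) = 792.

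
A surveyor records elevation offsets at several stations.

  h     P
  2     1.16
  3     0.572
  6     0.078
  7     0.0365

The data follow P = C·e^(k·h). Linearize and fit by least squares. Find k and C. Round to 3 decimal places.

Linearized form: ln P = k·h + ln C. From the 4 transformed points,
XᵀX = [[98.0000, 18.0000]; [18.0000, 4]], rhs = [-39.8584, -6.2717]ᵀ  (here Σh = 18.0000, Σ(h)² = 98.0000, Σln P = -6.2717, Σh·ln P = -39.8584).
Slope k = (n·Σh·ln P − Σh·Σln P)/(n·Σ(h)² − (Σh)²) = (4·-39.8584 − 18.0000·-6.2717)/68.0000 = -0.68446; ln C = (Σln P − k·Σh)/n = 1.51214, so C = exp(1.51214) = 4.53645.

k = -0.684, C = 4.536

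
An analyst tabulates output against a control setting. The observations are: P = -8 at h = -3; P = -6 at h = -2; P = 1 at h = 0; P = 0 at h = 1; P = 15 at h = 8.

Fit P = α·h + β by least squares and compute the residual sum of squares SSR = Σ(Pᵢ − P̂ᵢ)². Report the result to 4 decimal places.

SSR = 6.4920

The normal equations are: 78·α + 4·β = 156;  4·α + 5·β = 2.
(Σh·h = 78, Σh = 4, Σ1 = 5, Σh·P = 156, ΣP = 2.)
Eliminating β: 5·(row 1) − 4·(row 2) gives 374·α = 5·156 − 4·2 = 772, so α = 386/187.
Then β = (2 − 4·(386/187))/5 = -234/187.
Residuals: -104/187, -116/187, 421/187, -152/187, -49/187; SSR = 1214/187.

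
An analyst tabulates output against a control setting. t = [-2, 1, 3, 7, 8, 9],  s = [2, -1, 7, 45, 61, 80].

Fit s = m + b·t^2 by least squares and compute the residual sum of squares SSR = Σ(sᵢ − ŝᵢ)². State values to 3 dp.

XᵀX·[m, b]ᵀ = Xᵀs reads: 6·m + 208·b = 194;  208·m + 13156·b = 12659.
(Σ1 = 6, Σt^2 = 208, Σt^2·t^2 = 13156, Σs = 194, Σt^2·s = 12659.)
Eliminating b: 13156·(row 1) − 208·(row 2) gives 35672·m = 13156·194 − 208·12659 = -80808, so m = -111/49.
Then b = (12659 − 208·(-111/49))/13156 = 2543/2548.
Residuals: 174/637, 681/2548, 103/364, -4175/2548, -388/637, 3629/2548; SSR = 1933/364.

SSR = 5.310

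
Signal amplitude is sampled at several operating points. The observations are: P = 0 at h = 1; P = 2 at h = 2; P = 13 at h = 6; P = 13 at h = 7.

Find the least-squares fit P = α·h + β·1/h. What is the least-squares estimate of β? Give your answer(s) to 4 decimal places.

Forming XᵀX = [[90, 4]; [4, 1145/882]] and XᵀP = [173, 211/42]ᵀ gives XᵀX·[α, β]ᵀ = XᵀP.
Δ = 90·(1145/882) − 4² = 4941/49.
α = (173·(1145/882) − 4·(211/42))/(4941/49) = 180361/88938; β = (90·(211/42) − 4·173)/(4941/49) = -11753/4941.

β = -2.3787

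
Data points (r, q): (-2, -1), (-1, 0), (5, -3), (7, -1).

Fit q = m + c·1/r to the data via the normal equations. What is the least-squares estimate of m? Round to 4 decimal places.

From the data, Σ1 = 4, Σ1/r = -81/70, Σ1/r·1/r = 6421/4900.
For Aᵀq: Σq = -5, Σ1/r·q = -17/70.
Eliminating c: (6421/4900)·(row 1) − (-81/70)·(row 2) gives (19123/4900)·m = (6421/4900)·(-5) − (-81/70)·(-17/70) = -16741/2450, so m = -33482/19123.
Then c = ((-17/70) − (-81/70)·(-33482/19123))/(6421/4900) = -33110/19123.

m = -1.7509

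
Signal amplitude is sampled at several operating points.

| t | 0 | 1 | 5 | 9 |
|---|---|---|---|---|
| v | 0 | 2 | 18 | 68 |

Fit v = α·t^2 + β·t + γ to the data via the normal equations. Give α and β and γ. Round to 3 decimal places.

α = 0.979, β = -1.381, γ = 0.998

Entries of MᵀM: Σt^2·t^2 = 7187, Σt^2·t = 855, Σt^2 = 107, Σt·t = 107, Σt = 15, Σ1 = 4.
Moment sums: Σt^2·v = 5960, Σt·v = 704, Σv = 88.
MᵀM·[α, β, γ]ᵀ = Mᵀv becomes [[7187, 855, 107]; [855, 107, 15]; [107, 15, 4]]·[α, β, γ]ᵀ = [5960, 704, 88]ᵀ.
Row-reducing yields α = 6651/6796, β = -9383/6796, γ = 1696/1699.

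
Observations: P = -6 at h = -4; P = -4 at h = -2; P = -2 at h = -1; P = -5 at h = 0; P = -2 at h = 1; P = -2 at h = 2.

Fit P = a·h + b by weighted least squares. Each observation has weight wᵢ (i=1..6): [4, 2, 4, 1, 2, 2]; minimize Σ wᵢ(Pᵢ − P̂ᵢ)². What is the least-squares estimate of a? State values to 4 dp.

From the data, Σwᵢ·h·h = 86, Σwᵢ·h = -18, Σwᵢ·1 = 15.
Moment sums: Σwᵢ·h·P = 108, Σwᵢ·P = -53.
MᵀWM·[a, b]ᵀ = MᵀWP becomes [[86, -18]; [-18, 15]]·[a, b]ᵀ = [108, -53]ᵀ.
Eliminating b: 15·(row 1) − (-18)·(row 2) gives 966·a = 15·108 − (-18)·(-53) = 666, so a = 111/161.
Then b = ((-53) − (-18)·(111/161))/15 = -1307/483.

a = 0.6894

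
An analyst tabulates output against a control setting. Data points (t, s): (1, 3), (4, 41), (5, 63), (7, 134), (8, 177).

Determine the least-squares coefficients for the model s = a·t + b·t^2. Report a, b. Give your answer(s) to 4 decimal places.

AᵀA·[a, b]ᵀ = Aᵀs reads: 155·a + 1045·b = 2836;  1045·a + 7379·b = 20128.
(Σt·t = 155, Σt·t^2 = 1045, Σt^2·t^2 = 7379, Σt·s = 2836, Σt^2·s = 20128.)
det = 155·7379 − 1045² = 51720.
a = (2836·7379 − 1045·20128)/51720 = -26729/12930; b = (155·20128 − 1045·2836)/51720 = 7811/2586.

a = -2.0672, b = 3.0205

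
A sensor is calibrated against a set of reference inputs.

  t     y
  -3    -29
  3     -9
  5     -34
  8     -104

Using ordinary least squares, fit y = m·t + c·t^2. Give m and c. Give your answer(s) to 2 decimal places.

The normal equations are: 107·m + 637·c = -942;  637·m + 4883·c = -7848.
det = 107·4883 − 637² = 116712.
m = ((-942)·4883 − 637·(-7848))/116712 = 66565/19452; c = (107·(-7848) − 637·(-942))/116712 = -39947/19452.

m = 3.42, c = -2.05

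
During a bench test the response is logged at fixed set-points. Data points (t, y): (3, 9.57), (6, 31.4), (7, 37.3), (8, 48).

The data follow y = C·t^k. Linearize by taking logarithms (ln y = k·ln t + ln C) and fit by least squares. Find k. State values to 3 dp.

k = 1.637

Linearized form: ln y = k·ln t + ln C. From the 4 transformed points,
Sums: Σln t = 6.9157, Σ(ln t)² = 12.5280, Σln y = 13.1956, Σln t·ln y = 23.7494.
Normal system: [[12.5280, 6.9157]; [6.9157, 4]]·[k, ln C]ᵀ = [23.7494, 13.1956]ᵀ.
Δ = 12.5280·4 − (6.9157)² = 2.2847; k = (23.7494·4 − 6.9157·13.1956)/2.2847 = 1.63702, ln C = (12.5280·13.1956 − 6.9157·23.7494)/2.2847 = 0.46862.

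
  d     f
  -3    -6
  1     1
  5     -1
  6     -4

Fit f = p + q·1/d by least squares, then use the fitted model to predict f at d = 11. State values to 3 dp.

f̂ = -3.366

With design matrix A, AᵀA = [[4, 31/30]; [31/30, 1061/900]] and Aᵀf = [-10, 32/15]ᵀ.
Determinant 4·(1061/900) − (31/30)² = 3283/900.
p = ((-10)·(1061/900) − (31/30)·(32/15))/(3283/900) = -12594/3283; q = (4·(32/15) − (31/30)·(-10))/(3283/900) = 16980/3283.
At d = 11: f̂ = (-12594/3283)·(1) + (16980/3283)·(1/11) = -121554/36113.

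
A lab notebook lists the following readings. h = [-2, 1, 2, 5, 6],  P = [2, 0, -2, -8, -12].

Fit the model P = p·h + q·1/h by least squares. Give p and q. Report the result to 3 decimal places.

p = -1.890, q = 2.454

The normal equations are: 70·p + 5·q = -120;  5·p + (1411/900)·q = -28/5.
Δ = 70·(1411/900) − 5² = 7627/90.
p = ((-120)·(1411/900) − 5·(-28/5))/(7627/90) = -14412/7627; q = (70·(-28/5) − 5·(-120))/(7627/90) = 18720/7627.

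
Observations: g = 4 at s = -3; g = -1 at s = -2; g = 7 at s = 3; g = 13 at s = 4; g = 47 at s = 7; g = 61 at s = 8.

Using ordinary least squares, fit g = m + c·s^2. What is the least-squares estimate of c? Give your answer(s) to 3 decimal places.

c = 1.026

The normal system XᵀX·[m, c]ᵀ = Xᵀg is [[6, 151]; [151, 6931]]·[m, c]ᵀ = [131, 6510]ᵀ.
Eliminating c: 6931·(row 1) − 151·(row 2) gives 18785·m = 6931·131 − 151·6510 = -75049, so m = -5773/1445.
Then c = (6510 − 151·(-5773/1445))/6931 = 1483/1445.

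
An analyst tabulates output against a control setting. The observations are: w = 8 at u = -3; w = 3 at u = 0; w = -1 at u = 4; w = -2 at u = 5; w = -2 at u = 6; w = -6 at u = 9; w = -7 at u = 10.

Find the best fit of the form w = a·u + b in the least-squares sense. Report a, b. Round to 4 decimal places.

Compute the Gram sums: Σu·u = 267, Σu = 31, Σ1 = 7.
Moment sums: Σu·w = -174, Σw = -7.
Normal equations: [[267, 31]; [31, 7]]·[a, b]ᵀ = [-174, -7]ᵀ.
Eliminating b: 7·(row 1) − 31·(row 2) gives 908·a = 7·(-174) − 31·(-7) = -1001, so a = -1001/908.
Then b = ((-7) − 31·(-1001/908))/7 = 3525/908.

a = -1.1024, b = 3.8822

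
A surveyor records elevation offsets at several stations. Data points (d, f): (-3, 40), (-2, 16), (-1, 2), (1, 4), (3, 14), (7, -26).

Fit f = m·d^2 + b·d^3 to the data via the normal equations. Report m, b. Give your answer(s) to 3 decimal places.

The normal system XᵀX·[m, b]ᵀ = Xᵀf is [[2581, 16775]; [16775, 119173]]·[m, b]ᵀ = [-718, -9746]ᵀ.
Δ = 2581·119173 − 16775² = 26184888.
m = ((-718)·119173 − 16775·(-9746))/26184888 = 1082263/363679; b = (2581·(-9746) − 16775·(-718))/26184888 = -182083/363679.

m = 2.976, b = -0.501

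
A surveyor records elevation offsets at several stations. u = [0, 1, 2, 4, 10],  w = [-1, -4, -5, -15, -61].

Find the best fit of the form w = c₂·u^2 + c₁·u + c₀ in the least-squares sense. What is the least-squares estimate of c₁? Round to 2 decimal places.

Normal-equation sums: Σu^2·u^2 = 10273, Σu^2·u = 1073, Σu^2 = 121, Σu·u = 121, Σu = 17, Σ1 = 5.
For Mᵀw: Σu^2·w = -6364, Σu·w = -684, Σw = -86.
Normal equations: [[10273, 1073, 121]; [1073, 121, 17]; [121, 17, 5]]·[c₂, c₁, c₀]ᵀ = [-6364, -684, -86]ᵀ.
Solving the 3×3 system (Gaussian elimination) gives c₂ = -1811/4137, c₁ = -13351/8274, c₀ = -3089/2758.

c₁ = -1.61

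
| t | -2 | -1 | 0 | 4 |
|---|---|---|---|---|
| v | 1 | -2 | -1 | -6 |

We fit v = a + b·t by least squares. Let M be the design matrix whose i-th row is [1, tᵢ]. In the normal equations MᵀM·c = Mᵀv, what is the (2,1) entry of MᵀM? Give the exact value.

Row 2 ↔ basis t, column 1 ↔ basis 1, so (MᵀM)_{2,1} = Σᵢ t = (-2)·(1) + (-1)·(1) + (0)·(1) + (4)·(1) = 1.

1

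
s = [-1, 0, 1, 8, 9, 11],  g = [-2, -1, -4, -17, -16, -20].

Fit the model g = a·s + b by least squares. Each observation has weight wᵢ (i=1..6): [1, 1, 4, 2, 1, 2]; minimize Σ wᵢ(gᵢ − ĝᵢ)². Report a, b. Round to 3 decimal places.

Compute the Gram sums: Σwᵢ·s·s = 456, Σwᵢ·s = 50, Σwᵢ·1 = 11.
Right-hand side: Σwᵢ·s·g = -870, Σwᵢ·g = -109.
Normal equations: [[456, 50]; [50, 11]]·[a, b]ᵀ = [-870, -109]ᵀ.
det = 456·11 − 50² = 2516.
a = ((-870)·11 − 50·(-109))/2516 = -1030/629; b = (456·(-109) − 50·(-870))/2516 = -1551/629.

a = -1.638, b = -2.466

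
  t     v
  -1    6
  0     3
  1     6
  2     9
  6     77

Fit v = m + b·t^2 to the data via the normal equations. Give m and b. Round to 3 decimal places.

m = 2.970, b = 2.051

Compute the Gram sums: Σ1 = 5, Σt^2 = 42, Σt^2·t^2 = 1314.
Moment sums: Σv = 101, Σt^2·v = 2820.
AᵀA·[m, b]ᵀ = Aᵀv becomes [[5, 42]; [42, 1314]]·[m, b]ᵀ = [101, 2820]ᵀ.
det = 5·1314 − 42² = 4806.
m = (101·1314 − 42·2820)/4806 = 793/267; b = (5·2820 − 42·101)/4806 = 1643/801.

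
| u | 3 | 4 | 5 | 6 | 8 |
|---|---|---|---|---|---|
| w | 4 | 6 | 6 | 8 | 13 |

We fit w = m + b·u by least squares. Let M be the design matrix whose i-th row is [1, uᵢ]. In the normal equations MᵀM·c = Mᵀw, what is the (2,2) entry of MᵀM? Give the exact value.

150

Row 2 ↔ basis u, column 2 ↔ basis u, so (MᵀM)_{2,2} = Σᵢ (u)·(u) = (3)·(3) + (4)·(4) + (5)·(5) + (6)·(6) + (8)·(8) = 150.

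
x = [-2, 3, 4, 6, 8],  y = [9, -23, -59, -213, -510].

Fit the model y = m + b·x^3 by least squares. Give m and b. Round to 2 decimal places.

MᵀM·[m, b]ᵀ = Mᵀy reads: 5·m + 811·b = -796;  811·m + 313689·b = -311597.
Eliminating b: 313689·(row 1) − 811·(row 2) gives 910724·m = 313689·(-796) − 811·(-311597) = 3008723, so m = 3008723/910724.
Then b = ((-311597) − 811·(3008723/910724))/313689 = -912429/910724.

m = 3.30, b = -1.00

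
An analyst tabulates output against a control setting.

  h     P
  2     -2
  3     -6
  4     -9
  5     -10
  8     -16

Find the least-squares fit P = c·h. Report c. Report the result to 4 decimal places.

Forming XᵀX = [[118]] and XᵀP = [-236]ᵀ gives XᵀX·[c]ᵀ = XᵀP.
Hence c = -236 / 118 ≈ -2.

c = -2.0000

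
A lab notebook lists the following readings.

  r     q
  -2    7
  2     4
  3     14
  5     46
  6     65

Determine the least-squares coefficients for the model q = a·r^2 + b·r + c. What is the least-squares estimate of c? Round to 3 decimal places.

c = -2.199

The normal system XᵀX·[a, b, c]ᵀ = Xᵀq is [[2034, 368, 78]; [368, 78, 14]; [78, 14, 5]]·[a, b, c]ᵀ = [3660, 656, 136]ᵀ.
Inverting the 3×3 Gram matrix, [a, b, c]ᵀ = [23150/11659, -6564/11659, -25636/11659]ᵀ.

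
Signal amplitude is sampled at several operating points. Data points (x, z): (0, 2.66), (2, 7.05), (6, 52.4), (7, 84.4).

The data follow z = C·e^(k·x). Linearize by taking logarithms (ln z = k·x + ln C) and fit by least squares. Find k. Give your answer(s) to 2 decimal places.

With ln zᵢ as the transformed response and xᵢ as the regressor:
XᵀX = [[89.0000, 15.0000]; [15.0000, 4]], rhs = [58.7085, 11.3258]ᵀ  (here Σx = 15.0000, Σ(x)² = 89.0000, Σln z = 11.3258, Σx·ln z = 58.7085).
Slope k = (n·Σx·ln z − Σx·Σln z)/(n·Σ(x)² − (Σx)²) = (4·58.7085 − 15.0000·11.3258)/131.0000 = 0.49577; ln C = (Σln z − k·Σx)/n = 0.97230.

k = 0.50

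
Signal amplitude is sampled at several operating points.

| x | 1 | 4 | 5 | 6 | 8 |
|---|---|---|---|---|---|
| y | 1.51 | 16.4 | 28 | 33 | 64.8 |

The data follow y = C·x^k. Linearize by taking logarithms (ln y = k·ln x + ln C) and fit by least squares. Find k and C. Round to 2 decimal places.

Let Y = ln y. Fitting Y = k·ln x + ln C by least squares:
AᵀA = [[12.0466, 6.8669]; [6.8669, 5]], rhs = [24.1797, 14.2094]ᵀ  (here Σln x = 6.8669, Σ(ln x)² = 12.0466, Σln y = 14.2094, Σln x·ln y = 24.1797).
Slope k = (n·Σln x·ln y − Σln x·Σln y)/(n·Σ(ln x)² − (Σln x)²) = (5·24.1797 − 6.8669·14.2094)/13.0781 = 1.78340; ln C = (Σln y − k·Σln x)/n = 0.39259, so C = exp(0.39259) = 1.48080.

k = 1.78, C = 1.48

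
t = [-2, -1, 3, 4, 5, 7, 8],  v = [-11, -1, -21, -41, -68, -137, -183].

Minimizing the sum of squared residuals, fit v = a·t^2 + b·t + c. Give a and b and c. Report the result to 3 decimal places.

a = -3.029, b = 1.042, c = 3.134

Compute the Gram sums: Σt^2·t^2 = 7476, Σt^2·t = 1062, Σt^2 = 168, Σt·t = 168, Σt = 24, Σ1 = 7.
And Σt^2·v = -21015, Σt·v = -2967, Σv = -462.
So MᵀM·[a, b, c]ᵀ = Mᵀv: [[7476, 1062, 168]; [1062, 168, 24]; [168, 24, 7]]·[a, b, c]ᵀ = [-21015, -2967, -462]ᵀ.
Solving the 3×3 system (Gaussian elimination) gives a = -69513/22946, b = 3415/3278, c = 35958/11473.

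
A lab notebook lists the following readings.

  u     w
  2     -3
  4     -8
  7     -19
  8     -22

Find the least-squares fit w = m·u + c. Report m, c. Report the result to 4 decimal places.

m = -3.2527, c = 4.0769

Setting ∂/∂m … = 0 gives: 133·m + 21·c = -347;  21·m + 4·c = -52.
(Σu·u = 133, Σu = 21, Σ1 = 4, Σu·w = -347, Σw = -52.)
Eliminating c: 4·(row 1) − 21·(row 2) gives 91·m = 4·(-347) − 21·(-52) = -296, so m = -296/91.
Then c = ((-52) − 21·(-296/91))/4 = 53/13.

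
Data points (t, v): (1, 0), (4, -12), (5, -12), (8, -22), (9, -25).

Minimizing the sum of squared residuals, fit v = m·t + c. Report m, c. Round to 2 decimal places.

m = -3.05, c = 2.26

Sums needed: Σt·t = 187, Σt = 27, Σ1 = 5.
For Mᵀv: Σt·v = -509, Σv = -71.
det = 187·5 − 27² = 206.
m = ((-509)·5 − 27·(-71))/206 = -314/103; c = (187·(-71) − 27·(-509))/206 = 233/103.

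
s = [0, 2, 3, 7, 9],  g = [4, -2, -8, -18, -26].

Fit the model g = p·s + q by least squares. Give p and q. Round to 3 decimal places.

p = -3.248, q = 3.642

With design matrix M, MᵀM = [[143, 21]; [21, 5]] and Mᵀg = [-388, -50]ᵀ.
det = 143·5 − 21² = 274.
p = ((-388)·5 − 21·(-50))/274 = -445/137; q = (143·(-50) − 21·(-388))/274 = 499/137.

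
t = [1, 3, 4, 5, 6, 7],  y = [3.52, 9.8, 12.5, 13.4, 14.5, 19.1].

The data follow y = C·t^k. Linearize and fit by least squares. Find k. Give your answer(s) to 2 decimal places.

k = 0.83

Taking logs, ln y = k·ln t + ln C, so regress ln y on ln t.
XᵀX = [[12.7160, 7.8320]; [7.8320, 6]], rhs = [20.7170, 14.2857]ᵀ  (here Σln t = 7.8320, Σ(ln t)² = 12.7160, Σln y = 14.2857, Σln t·ln y = 20.7170).
Slope k = (n·Σln t·ln y − Σln t·Σln y)/(n·Σ(ln t)² − (Σln t)²) = (6·20.7170 − 7.8320·14.2857)/14.9557 = 0.83023; ln C = (Σln y − k·Σln t)/n = 1.29722.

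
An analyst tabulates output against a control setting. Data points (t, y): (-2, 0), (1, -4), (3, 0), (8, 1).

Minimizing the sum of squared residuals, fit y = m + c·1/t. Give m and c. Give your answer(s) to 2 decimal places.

m = -0.09, c = -2.75

From the data, Σ1 = 4, Σ1/t = 23/24, Σ1/t·1/t = 793/576.
Right-hand side: Σy = -3, Σ1/t·y = -31/8.
Determinant 4·(793/576) − (23/24)² = 881/192.
m = ((-3)·(793/576) − (23/24)·(-31/8))/(881/192) = -80/881; c = (4·(-31/8) − (23/24)·(-3))/(881/192) = -2424/881.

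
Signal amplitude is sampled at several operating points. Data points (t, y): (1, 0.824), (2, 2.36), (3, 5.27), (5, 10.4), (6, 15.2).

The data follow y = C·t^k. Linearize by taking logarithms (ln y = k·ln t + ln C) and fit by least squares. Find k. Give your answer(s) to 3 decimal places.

Taking logs, ln y = k·ln t + ln C, so regress ln y on ln t.
Sums: Σln t = 5.1930, Σ(ln t)² = 7.4881, Σln y = 7.3902, Σln t·ln y = 11.0660.
Normal system: [[7.4881, 5.1930]; [5.1930, 5]]·[k, ln C]ᵀ = [11.0660, 7.3902]ᵀ.
Slope k = (n·Σln t·ln y − Σln t·Σln y)/(n·Σ(ln t)² − (Σln t)²) = (5·11.0660 − 5.1930·7.3902)/10.4737 = 1.61863; ln C = (Σln y − k·Σln t)/n = -0.20305.

k = 1.619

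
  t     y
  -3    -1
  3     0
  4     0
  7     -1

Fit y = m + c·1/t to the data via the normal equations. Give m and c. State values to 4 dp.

m = -0.6426, c = 1.4515

From the data, Σ1 = 4, Σ1/t = 11/28, Σ1/t·1/t = 2153/7056.
Moment sums: Σy = -2, Σ1/t·y = 4/21.
AᵀA·[m, c]ᵀ = Aᵀy becomes [[4, 11/28]; [11/28, 2153/7056]]·[m, c]ᵀ = [-2, 4/21]ᵀ.
Determinant 4·(2153/7056) − (11/28)² = 7523/7056.
m = ((-2)·(2153/7056) − (11/28)·(4/21))/(7523/7056) = -4834/7523; c = (4·(4/21) − (11/28)·(-2))/(7523/7056) = 10920/7523.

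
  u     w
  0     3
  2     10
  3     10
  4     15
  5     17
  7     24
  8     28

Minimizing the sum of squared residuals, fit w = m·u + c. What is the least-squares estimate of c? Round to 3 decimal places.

Setting ∂/∂m … = 0 gives: 167·m + 29·c = 587;  29·m + 7·c = 107.
Determinant 167·7 − 29² = 328.
m = (587·7 − 29·107)/328 = 503/164; c = (167·107 − 29·587)/328 = 423/164.

c = 2.579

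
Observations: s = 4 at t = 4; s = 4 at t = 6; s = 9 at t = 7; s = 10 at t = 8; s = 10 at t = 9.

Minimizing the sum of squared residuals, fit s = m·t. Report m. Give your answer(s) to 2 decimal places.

Sums needed: Σt·t = 246.
For Mᵀs: Σt·s = 273.
MᵀM·[m]ᵀ = Mᵀs becomes [[246]]·[m]ᵀ = [273]ᵀ.
Hence m = 273 / 246 ≈ 1.10976.

m = 1.11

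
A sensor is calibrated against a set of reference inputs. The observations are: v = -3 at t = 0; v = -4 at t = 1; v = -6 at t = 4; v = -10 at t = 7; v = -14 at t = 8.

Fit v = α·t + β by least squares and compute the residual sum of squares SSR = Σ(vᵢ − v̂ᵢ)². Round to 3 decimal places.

Sums needed: Σt·t = 130, Σt = 20, Σ1 = 5.
Moment sums: Σt·v = -210, Σv = -37.
Normal equations: [[130, 20]; [20, 5]]·[α, β]ᵀ = [-210, -37]ᵀ.
det = 130·5 − 20² = 250.
α = ((-210)·5 − 20·(-37))/250 = -31/25; β = (130·(-37) − 20·(-210))/250 = -61/25.
Residuals: -14/25, -8/25, 7/5, 28/25, -41/25; SSR = 158/25.

SSR = 6.320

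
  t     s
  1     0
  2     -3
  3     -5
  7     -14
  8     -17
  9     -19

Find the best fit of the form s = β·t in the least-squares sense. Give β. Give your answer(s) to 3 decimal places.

β = -2.048

Normal-equation sums: Σt·t = 208.
Moment sums: Σt·s = -426.
Hence β = -426 / 208 ≈ -2.04808.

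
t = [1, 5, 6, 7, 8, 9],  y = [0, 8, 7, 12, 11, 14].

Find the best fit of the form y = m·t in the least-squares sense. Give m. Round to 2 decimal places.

Entries of XᵀX: Σt·t = 256.
For Xᵀy: Σt·y = 380.
m = 380/256 = 1.48438.

m = 1.48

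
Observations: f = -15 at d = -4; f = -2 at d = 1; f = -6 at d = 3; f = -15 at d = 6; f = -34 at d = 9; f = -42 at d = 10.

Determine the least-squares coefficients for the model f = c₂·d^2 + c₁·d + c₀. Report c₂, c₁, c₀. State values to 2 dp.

c₂ = -0.48, c₁ = 0.93, c₀ = -3.45

XᵀX·[c₂, c₁, c₀]ᵀ = Xᵀf reads: 18195·c₂ + 1909·c₁ + 243·c₀ = -7790;  1909·c₂ + 243·c₁ + 25·c₀ = -776;  243·c₂ + 25·c₁ + 6·c₀ = -114.
Row-reducing yields c₂ = -512015/1068096, c₁ = 330191/356032, c₀ = -921151/267024.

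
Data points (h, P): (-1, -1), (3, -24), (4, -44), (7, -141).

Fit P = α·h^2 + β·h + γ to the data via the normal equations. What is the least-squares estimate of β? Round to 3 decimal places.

β = 0.210

With design matrix M, MᵀM = [[2739, 433, 75]; [433, 75, 13]; [75, 13, 4]] and MᵀP = [-7830, -1234, -210]ᵀ.
Row-reducing yields α = -5777/1958, β = 411/1958, γ = 2094/979.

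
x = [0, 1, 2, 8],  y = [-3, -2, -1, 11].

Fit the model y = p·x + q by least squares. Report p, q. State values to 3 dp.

p = 1.813, q = -3.735

Normal-equation sums: Σx·x = 69, Σx = 11, Σ1 = 4.
For Aᵀy: Σx·y = 84, Σy = 5.
AᵀA·[p, q]ᵀ = Aᵀy becomes [[69, 11]; [11, 4]]·[p, q]ᵀ = [84, 5]ᵀ.
Eliminating q: 4·(row 1) − 11·(row 2) gives 155·p = 4·84 − 11·5 = 281, so p = 281/155.
Then q = (5 − 11·(281/155))/4 = -579/155.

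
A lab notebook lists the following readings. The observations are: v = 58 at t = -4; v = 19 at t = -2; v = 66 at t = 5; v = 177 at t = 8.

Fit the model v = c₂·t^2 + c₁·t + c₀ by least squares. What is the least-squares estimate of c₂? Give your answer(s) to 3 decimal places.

c₂ = 2.989

With design matrix X, XᵀX = [[4993, 565, 109]; [565, 109, 7]; [109, 7, 4]] and Xᵀv = [13982, 1476, 320]ᵀ.
Solving the 3×3 system (Gaussian elimination) gives c₂ = 110857/37092, c₁ = -25881/12364, c₀ = 41191/18546.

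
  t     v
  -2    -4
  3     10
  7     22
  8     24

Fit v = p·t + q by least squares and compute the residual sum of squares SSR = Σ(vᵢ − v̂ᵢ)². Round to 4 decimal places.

SSR = 0.3871

Setting ∂/∂p … = 0 gives: 126·p + 16·q = 384;  16·p + 4·q = 52.
Determinant 126·4 − 16² = 248.
p = (384·4 − 16·52)/248 = 88/31; q = (126·52 − 16·384)/248 = 51/31.
Residuals: 1/31, -5/31, 15/31, -11/31; SSR = 12/31.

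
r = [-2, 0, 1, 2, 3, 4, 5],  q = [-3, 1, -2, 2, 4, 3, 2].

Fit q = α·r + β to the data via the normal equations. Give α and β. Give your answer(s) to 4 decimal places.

α = 0.8320, β = -0.5451

The normal equations are: 59·α + 13·β = 42;  13·α + 7·β = 7.
Eliminating β: 7·(row 1) − 13·(row 2) gives 244·α = 7·42 − 13·7 = 203, so α = 203/244.
Then β = (7 − 13·(203/244))/7 = -133/244.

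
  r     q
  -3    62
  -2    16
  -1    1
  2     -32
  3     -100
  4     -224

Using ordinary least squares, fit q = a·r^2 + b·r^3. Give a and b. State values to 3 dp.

With design matrix X, XᵀX = [[451, 1023]; [1023, 5683]] and Xᵀq = [-3989, -19095]ᵀ.
Eliminating b: 5683·(row 1) − 1023·(row 2) gives 1516504·a = 5683·(-3989) − 1023·(-19095) = -3135302, so a = -1567651/758252.
Then b = ((-19095) − 1023·(-1567651/758252))/5683 = -205959/68932.

a = -2.067, b = -2.988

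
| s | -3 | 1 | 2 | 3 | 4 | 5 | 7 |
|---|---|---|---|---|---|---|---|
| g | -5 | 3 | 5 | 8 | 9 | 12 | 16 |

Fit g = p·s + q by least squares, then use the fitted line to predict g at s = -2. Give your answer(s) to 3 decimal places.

From the data, Σs·s = 113, Σs = 19, Σ1 = 7.
Right-hand side: Σs·g = 260, Σg = 48.
Normal equations: [[113, 19]; [19, 7]]·[p, q]ᵀ = [260, 48]ᵀ.
Eliminating q: 7·(row 1) − 19·(row 2) gives 430·p = 7·260 − 19·48 = 908, so p = 454/215.
Then q = (48 − 19·(454/215))/7 = 242/215.
At s = -2: ĝ = (454/215)·(-2) + (242/215)·(1) = -666/215.

ĝ = -3.098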